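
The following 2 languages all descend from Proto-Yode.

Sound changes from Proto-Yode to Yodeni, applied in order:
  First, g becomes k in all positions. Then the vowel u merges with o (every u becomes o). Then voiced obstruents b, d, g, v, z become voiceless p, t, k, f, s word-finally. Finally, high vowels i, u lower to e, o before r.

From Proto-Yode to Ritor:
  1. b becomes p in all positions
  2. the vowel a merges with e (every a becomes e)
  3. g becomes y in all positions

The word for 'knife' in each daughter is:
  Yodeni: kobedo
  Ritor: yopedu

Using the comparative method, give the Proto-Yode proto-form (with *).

*gobedu

Position 6: Yodeni has o, Ritor has u. Ritor preserves u here (none of its changes turn any other segment into u), so the proto-segment is *u.
Position 1: Yodeni has k, Ritor has y. Taking the neighbouring segments as reconstructed: Yodeni k could go back to *k or *g; Ritor y could go back to *g or *y — the one source consistent with every daughter is *g.
Position 3: Yodeni has b, Ritor has p. Yodeni preserves b here (none of its changes turn any other segment into b), so the proto-segment is *b.
This points to *gobedu. Verify forward in each daughter:
Yodeni: *gobedu > kobedu > kobedo  (by unconditioned shift, vowel merger)
Ritor: *gobedu
  gobedu → gopedu   [unconditioned shift]
  gopedu (rule 2 does not apply)
  gopedu → yopedu   [unconditioned shift]
  giving Ritor yopedu.
Only *gobedu yields all of Yodeni kobedo, Ritor yopedu.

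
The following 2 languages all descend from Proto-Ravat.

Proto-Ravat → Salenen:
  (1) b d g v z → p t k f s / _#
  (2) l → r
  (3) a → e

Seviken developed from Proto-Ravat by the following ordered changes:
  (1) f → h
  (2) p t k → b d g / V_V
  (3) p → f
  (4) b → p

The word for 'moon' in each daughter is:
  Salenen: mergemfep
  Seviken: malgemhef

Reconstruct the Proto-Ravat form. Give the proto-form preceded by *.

Position 9: Salenen has p, Seviken has f. In Seviken, f can only continue *p, so the proto-segment is *p.
Position 7: Salenen has f, Seviken has h. Taking the neighbouring segments as reconstructed: Salenen f can only go back to *f; Seviken h could go back to *f or *h — the one source consistent with every daughter is *f.
Verify the candidate proto-form against each daughter:
Salenen: *malgemfep
  malgemfep (rule 1 does not apply)
  malgemfep → margemfep   [unconditioned shift]
  margemfep → mergemfep   [vowel merger]
  giving Salenen mergemfep.
Seviken: *malgemfep
  malgemfep → malgemhep   [unconditioned shift]
  malgemhep (rule 2 does not apply)
  malgemhep → malgemhef   [unconditioned shift]
  malgemhef (rule 4 does not apply)
  giving Seviken malgemhef.
*malgemfep is the unique common source.

*malgemfep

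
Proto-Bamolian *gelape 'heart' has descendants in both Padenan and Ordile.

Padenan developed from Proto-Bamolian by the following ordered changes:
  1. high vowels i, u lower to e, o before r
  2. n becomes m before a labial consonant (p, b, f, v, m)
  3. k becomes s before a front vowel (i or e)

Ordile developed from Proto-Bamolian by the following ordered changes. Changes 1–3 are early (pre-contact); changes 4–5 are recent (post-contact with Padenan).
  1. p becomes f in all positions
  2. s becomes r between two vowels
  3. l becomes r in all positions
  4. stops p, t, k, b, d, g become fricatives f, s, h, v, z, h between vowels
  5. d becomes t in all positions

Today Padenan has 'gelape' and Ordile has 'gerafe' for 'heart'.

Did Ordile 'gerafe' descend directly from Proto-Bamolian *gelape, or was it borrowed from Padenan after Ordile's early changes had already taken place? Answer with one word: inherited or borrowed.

If inherited, *gelape would pass through all of Ordile's changes:
Ordile: start from *gelape.
  rule 1 (unconditioned shift): gelape → gelafe
  rule 2: no change — gelafe
  rule 3 (unconditioned shift): gelafe → gerafe
  rule 4: no change — gerafe
  rule 5: no change — gerafe
  ⇒ Ordile gerafe
If borrowed from Padenan 'gelape' after the early changes, it would undergo only the recent ones:
  rule 4 (intervocalic lenition): gelape → gelafe
  rule 5 (unconditioned shift): no change (gelafe)
  ⇒ as a loan: gelafe
Ordile 'gerafe' matches the inherited outcome exactly, so it is an inherited cognate, not a loan.

inherited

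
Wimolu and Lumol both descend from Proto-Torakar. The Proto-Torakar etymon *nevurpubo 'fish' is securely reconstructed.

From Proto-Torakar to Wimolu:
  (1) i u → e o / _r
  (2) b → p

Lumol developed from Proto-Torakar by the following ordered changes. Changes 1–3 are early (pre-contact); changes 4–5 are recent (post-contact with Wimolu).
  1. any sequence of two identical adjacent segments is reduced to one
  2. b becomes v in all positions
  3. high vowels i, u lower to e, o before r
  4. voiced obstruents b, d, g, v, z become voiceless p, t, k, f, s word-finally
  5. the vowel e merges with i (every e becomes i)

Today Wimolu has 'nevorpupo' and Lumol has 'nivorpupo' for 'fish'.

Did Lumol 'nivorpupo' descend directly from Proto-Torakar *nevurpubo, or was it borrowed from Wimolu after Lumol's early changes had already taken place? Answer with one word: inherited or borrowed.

borrowed

If inherited, *nevurpubo would pass through all of Lumol's changes:
Lumol: start from *nevurpubo.
  rule 1: no change — nevurpubo
  rule 2 (unconditioned shift): nevurpubo → nevurpuvo
  rule 3 (pre-rhotic lowering): nevurpuvo → nevorpuvo
  rule 4: no change — nevorpuvo
  rule 5 (vowel merger): nevorpuvo → nivorpuvo
  ⇒ Lumol nivorpuvo
If borrowed from Wimolu 'nevorpupo' after the early changes, it would undergo only the recent ones:
  rule 4 (final devoicing): no change (nevorpupo)
  rule 5 (vowel merger): nevorpupo → nivorpupo
  ⇒ as a loan: nivorpupo
Lumol 'nivorpupo' matches the loan outcome 'nivorpupo', not the inherited 'nivorpuvo' — it skipped the early Lumol changes, so it was borrowed from Wimolu.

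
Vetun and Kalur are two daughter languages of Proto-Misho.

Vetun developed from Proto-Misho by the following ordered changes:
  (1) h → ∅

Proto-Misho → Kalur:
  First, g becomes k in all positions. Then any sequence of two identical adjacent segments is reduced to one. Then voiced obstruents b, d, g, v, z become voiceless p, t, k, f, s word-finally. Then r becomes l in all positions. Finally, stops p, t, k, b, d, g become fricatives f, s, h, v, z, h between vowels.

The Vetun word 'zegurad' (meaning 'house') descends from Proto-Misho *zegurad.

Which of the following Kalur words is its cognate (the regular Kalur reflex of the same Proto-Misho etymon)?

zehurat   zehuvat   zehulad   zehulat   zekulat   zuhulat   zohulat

zehulat

Kalur: *zegurad
  zegurad → zekurad   [unconditioned shift]
  zekurad (rule 2 does not apply)
  zekurad → zekurat   [final devoicing]
  zekurat → zekulat   [unconditioned shift]
  zekulat → zehulat   [intervocalic lenition]
  giving Kalur zehulat.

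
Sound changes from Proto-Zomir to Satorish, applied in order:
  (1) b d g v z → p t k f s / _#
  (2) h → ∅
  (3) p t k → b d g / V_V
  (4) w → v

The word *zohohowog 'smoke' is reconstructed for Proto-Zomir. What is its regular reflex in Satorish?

zooovok

Satorish: start from *zohohowog.
  rule 1 (final devoicing): zohohowog → zohohowok
  rule 2 (h-loss): zohohowok → zooowok
  rule 3: no change — zooowok
  rule 4 (unconditioned shift): zooowok → zooovok
  ⇒ Satorish zooovok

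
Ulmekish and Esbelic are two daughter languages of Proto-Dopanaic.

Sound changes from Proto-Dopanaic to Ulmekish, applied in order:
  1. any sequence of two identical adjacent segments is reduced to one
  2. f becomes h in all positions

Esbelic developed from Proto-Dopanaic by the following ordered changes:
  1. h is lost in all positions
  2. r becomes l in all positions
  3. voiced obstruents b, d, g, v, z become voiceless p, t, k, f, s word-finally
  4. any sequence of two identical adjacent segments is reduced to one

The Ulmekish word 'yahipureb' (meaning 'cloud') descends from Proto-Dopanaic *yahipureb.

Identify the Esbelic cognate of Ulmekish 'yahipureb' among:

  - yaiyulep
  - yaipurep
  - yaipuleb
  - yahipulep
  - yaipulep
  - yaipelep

Esbelic: *yahipureb > yaipureb > yaipuleb > yaipulep  (by h-loss, unconditioned shift, final devoicing)
The other candidates each miss or misapply at least one Esbelic change.

yaipulep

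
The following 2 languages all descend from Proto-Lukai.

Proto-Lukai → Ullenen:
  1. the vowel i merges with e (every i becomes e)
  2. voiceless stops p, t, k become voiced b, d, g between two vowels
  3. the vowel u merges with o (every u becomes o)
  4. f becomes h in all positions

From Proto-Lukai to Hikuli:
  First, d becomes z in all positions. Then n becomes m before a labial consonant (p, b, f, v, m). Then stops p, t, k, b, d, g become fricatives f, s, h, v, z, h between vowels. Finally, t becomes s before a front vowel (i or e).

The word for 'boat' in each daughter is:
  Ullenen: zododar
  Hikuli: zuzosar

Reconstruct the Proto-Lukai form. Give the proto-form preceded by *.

Position 5: Ullenen has d, Hikuli has s. Taking the neighbouring segments as reconstructed: Ullenen d could go back to *t or *d; Hikuli s could go back to *t or *s — the one source consistent with every daughter is *t.
Position 2: Ullenen has o, Hikuli has u. Hikuli preserves u here (none of its changes turn any other segment into u), so the proto-segment is *u.
Verify the candidate proto-form against each daughter:
Ullenen: start from *zudotar.
  rule 1: no change — zudotar
  rule 2 (intervocalic voicing): zudotar → zudodar
  rule 3 (vowel merger): zudodar → zododar
  rule 4: no change — zododar
  ⇒ Ullenen zododar
Hikuli: *zudotar > zuzotar > zuzosar  (by unconditioned shift, intervocalic lenition)
*zudotar is the unique common source.

*zudotar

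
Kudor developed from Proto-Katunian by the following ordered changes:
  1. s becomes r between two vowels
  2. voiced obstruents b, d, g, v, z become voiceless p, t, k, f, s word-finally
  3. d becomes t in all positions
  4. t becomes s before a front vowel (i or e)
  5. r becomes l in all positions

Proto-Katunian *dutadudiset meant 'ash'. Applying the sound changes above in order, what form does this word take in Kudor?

tutatusilet

Kudor: *dutadudiset
  dutadudiset → dutadudiret   [rhotacism]
  dutadudiret (rule 2 does not apply)
  dutadudiret → tutatutiret   [unconditioned shift]
  tutatutiret → tutatusiret   [palatalisation]
  tutatusiret → tutatusilet   [unconditioned shift]
  giving Kudor tutatusilet.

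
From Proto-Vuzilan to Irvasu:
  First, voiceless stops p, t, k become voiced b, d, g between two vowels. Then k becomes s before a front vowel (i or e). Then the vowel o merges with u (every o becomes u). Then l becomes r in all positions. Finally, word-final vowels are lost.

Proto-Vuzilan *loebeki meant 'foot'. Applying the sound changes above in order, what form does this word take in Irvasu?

Irvasu: *loebeki > loebegi > luebegi > ruebegi > ruebeg  (by intervocalic voicing, vowel merger, unconditioned shift, apocope)

ruebeg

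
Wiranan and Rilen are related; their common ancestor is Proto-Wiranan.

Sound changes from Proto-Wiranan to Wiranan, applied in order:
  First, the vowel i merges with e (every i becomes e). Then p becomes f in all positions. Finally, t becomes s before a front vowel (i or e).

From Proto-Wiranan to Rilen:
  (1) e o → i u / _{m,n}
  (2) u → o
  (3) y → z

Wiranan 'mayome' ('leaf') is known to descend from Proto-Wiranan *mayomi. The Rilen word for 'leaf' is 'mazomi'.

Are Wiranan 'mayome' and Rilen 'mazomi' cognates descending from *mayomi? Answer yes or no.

yes

Derive the expected Rilen reflex of *mayomi:
Rilen: start from *mayomi.
  rule 1 (pre-nasal raising): mayomi → mayumi
  rule 2 (vowel merger): mayumi → mayomi
  rule 3 (unconditioned shift): mayomi → mazomi
  ⇒ Rilen mazomi
Rilen 'mazomi' matches the regular reflex exactly, so the pair is cognate.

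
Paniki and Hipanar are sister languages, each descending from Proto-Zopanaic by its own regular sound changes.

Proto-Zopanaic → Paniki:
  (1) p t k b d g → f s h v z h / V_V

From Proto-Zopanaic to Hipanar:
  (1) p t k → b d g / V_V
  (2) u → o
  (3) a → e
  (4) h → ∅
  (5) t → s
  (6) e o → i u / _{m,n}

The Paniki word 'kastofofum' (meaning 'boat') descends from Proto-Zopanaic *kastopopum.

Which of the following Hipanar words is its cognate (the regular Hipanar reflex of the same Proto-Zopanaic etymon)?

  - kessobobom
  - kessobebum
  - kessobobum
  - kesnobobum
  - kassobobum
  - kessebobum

Hipanar: start from *kastopopum.
  rule 1 (intervocalic voicing): kastopopum → kastobobum
  rule 2 (vowel merger): kastobobum → kastobobom
  rule 3 (vowel merger): kastobobom → kestobobom
  rule 4: no change — kestobobom
  rule 5 (unconditioned shift): kestobobom → kessobobom
  rule 6 (pre-nasal raising): kessobobom → kessobobum
  ⇒ Hipanar kessobobum
Only 'kessobobum' matches the regular Hipanar development of *kastopopum.

kessobobum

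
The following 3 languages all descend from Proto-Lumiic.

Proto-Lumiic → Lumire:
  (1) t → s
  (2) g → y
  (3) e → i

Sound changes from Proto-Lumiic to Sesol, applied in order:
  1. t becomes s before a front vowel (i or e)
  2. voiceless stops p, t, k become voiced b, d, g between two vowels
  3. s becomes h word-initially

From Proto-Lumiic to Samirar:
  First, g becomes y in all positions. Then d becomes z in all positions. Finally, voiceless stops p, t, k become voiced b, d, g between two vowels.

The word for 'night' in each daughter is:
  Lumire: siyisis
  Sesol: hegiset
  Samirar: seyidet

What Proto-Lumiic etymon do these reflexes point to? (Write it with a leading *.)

Position 7: Lumire has s, Sesol has t, Samirar has t. Sesol preserves t here (none of its changes turn any other segment into t), so the proto-segment is *t.
Position 3: Lumire has y, Sesol has g, Samirar has y. Taking the neighbouring segments as reconstructed: Lumire y could go back to *g or *y; Sesol g could go back to *k or *g; Samirar y could go back to *g or *y — the one source consistent with every daughter is *g.
Continuing position by position gives *segitet; check it forward:
Lumire: *segitet > segises > seyises > siyisis  (by unconditioned shift, unconditioned shift, vowel merger)
Sesol: start from *segitet.
  rule 1 (palatalisation): segitet → segiset
  rule 2: no change — segiset
  rule 3 (debuccalisation): segiset → hegiset
  ⇒ Sesol hegiset
Samirar: *segitet > seyitet > seyidet  (by unconditioned shift, intervocalic voicing)
No other proto-form is consistent with every reflex, so the reconstruction is *segitet.

*segitet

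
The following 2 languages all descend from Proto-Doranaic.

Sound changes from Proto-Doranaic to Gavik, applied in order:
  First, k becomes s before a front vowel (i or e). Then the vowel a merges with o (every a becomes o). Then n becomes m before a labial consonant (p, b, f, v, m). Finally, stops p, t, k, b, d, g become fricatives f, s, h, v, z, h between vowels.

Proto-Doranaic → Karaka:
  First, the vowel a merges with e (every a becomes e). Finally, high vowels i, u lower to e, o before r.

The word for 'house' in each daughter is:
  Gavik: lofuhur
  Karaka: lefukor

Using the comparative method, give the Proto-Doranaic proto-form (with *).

*lafukur

Position 5: Gavik has h, Karaka has k. Karaka preserves k here (none of its changes turn any other segment into k), so the proto-segment is *k.
Position 2: Gavik has o, Karaka has e. Taking the neighbouring segments as reconstructed: Gavik o could go back to *a or *o; Karaka e could go back to *a or *e — the one source consistent with every daughter is *a.
Verify the candidate proto-form against each daughter:
Gavik: start from *lafukur.
  rule 1: no change — lafukur
  rule 2 (vowel merger): lafukur → lofukur
  rule 3: no change — lofukur
  rule 4 (intervocalic lenition): lofukur → lofuhur
  ⇒ Gavik lofuhur
Karaka: *lafukur > lefukur > lefukor  (by vowel merger, pre-rhotic lowering)
*lafukur is the unique common source.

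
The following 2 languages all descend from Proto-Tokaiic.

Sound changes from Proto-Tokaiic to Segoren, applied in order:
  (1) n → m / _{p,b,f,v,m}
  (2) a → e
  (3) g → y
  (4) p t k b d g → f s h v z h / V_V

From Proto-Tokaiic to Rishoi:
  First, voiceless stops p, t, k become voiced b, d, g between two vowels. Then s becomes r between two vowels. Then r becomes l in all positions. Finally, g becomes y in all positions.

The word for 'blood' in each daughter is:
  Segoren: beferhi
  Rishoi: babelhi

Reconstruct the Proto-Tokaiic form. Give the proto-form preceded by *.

*baperhi

Position 2: Segoren has e, Rishoi has a. Rishoi preserves a here (none of its changes turn any other segment into a), so the proto-segment is *a.
Position 5: Segoren has r, Rishoi has l. Segoren preserves r here (none of its changes turn any other segment into r), so the proto-segment is *r.
This points to *baperhi. Verify forward in each daughter:
Segoren: *baperhi
  baperhi (rule 1 does not apply)
  baperhi → beperhi   [vowel merger]
  beperhi (rule 3 does not apply)
  beperhi → beferhi   [intervocalic lenition]
  giving Segoren beferhi.
Rishoi: *baperhi > baberhi > babelhi  (by intervocalic voicing, unconditioned shift)
*baperhi is the unique common source.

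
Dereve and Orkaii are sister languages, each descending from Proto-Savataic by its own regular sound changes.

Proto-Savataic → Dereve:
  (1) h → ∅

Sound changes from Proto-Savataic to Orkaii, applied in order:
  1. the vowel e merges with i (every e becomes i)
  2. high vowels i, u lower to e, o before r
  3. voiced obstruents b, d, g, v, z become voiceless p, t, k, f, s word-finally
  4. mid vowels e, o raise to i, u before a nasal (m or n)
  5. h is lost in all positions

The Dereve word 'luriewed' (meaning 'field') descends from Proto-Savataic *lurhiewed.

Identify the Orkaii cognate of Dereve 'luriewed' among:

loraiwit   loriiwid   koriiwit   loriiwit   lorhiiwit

Orkaii: start from *lurhiewed.
  rule 1 (vowel merger): lurhiewed → lurhiiwid
  rule 2 (pre-rhotic lowering): lurhiiwid → lorhiiwid
  rule 3 (final devoicing): lorhiiwid → lorhiiwit
  rule 4: no change — lorhiiwit
  rule 5 (h-loss): lorhiiwit → loriiwit
  ⇒ Orkaii loriiwit

loriiwit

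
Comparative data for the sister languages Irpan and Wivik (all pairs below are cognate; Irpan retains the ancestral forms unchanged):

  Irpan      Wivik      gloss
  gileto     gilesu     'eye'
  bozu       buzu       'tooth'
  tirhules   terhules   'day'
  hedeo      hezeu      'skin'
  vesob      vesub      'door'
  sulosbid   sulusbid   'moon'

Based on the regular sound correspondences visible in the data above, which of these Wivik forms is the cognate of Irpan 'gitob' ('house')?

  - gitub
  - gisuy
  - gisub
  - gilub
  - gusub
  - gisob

gisub

gileto ~ gilesu — Irpan t corresponds to Wivik s between vowels (before a back vowel).
vesob ~ vesub — Irpan o corresponds to Wivik u after a consonant, before a labial obstruent.
Applying these to Irpan 'gitob':
  gitob → gisob   (t→s between vowels (before a back vowel))
  gisob → gisub   (o→u after a consonant, before a labial obstruent)
So the Wivik cognate is 'gisub'.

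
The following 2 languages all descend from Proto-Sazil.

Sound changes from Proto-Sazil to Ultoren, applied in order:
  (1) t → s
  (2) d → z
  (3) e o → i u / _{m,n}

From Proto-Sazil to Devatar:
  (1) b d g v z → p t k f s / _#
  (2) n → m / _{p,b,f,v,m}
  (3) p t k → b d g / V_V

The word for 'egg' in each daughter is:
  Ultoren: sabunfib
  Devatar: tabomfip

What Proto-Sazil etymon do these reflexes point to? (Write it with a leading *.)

Position 4: Ultoren has u, Devatar has o. Devatar preserves o here (none of its changes turn any other segment into o), so the proto-segment is *o.
Position 1: Ultoren has s, Devatar has t. Taking the neighbouring segments as reconstructed: Ultoren s could go back to *t or *s; Devatar t can only go back to *t — the one source consistent with every daughter is *t.
Position 8: Ultoren has b, Devatar has p. Ultoren preserves b here (none of its changes turn any other segment into b), so the proto-segment is *b.
Verify the candidate proto-form against each daughter:
Ultoren: start from *tabonfib.
  rule 1 (unconditioned shift): tabonfib → sabonfib
  rule 2: no change — sabonfib
  rule 3 (pre-nasal raising): sabonfib → sabunfib
  ⇒ Ultoren sabunfib
Devatar: *tabonfib
  tabonfib → tabonfip   [final devoicing]
  tabonfip → tabomfip   [nasal place assimilation]
  tabomfip (rule 3 does not apply)
  giving Devatar tabomfip.
*tabonfib is the unique common source.

*tabonfib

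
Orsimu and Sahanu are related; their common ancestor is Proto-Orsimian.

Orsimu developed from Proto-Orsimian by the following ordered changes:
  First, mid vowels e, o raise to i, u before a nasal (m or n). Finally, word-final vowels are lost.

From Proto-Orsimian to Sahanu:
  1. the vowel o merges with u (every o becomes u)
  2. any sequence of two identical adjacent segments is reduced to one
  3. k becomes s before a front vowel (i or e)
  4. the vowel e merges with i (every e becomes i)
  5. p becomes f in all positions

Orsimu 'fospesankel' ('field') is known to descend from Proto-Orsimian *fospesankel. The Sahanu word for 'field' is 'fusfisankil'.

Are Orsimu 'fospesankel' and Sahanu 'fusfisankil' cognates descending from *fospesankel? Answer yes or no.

no

Derive the expected Sahanu reflex of *fospesankel:
Sahanu: *fospesankel
  fospesankel → fuspesankel   [vowel merger]
  fuspesankel (rule 2 does not apply)
  fuspesankel → fuspesansel   [palatalisation]
  fuspesansel → fuspisansil   [vowel merger]
  fuspisansil → fusfisansil   [unconditioned shift]
  giving Sahanu fusfisansil.
The regular Sahanu reflex would be 'fusfisansil', but the attested form is 'fusfisankil'. The correspondence is irregular, so they are not cognates (the Sahanu form has a different source).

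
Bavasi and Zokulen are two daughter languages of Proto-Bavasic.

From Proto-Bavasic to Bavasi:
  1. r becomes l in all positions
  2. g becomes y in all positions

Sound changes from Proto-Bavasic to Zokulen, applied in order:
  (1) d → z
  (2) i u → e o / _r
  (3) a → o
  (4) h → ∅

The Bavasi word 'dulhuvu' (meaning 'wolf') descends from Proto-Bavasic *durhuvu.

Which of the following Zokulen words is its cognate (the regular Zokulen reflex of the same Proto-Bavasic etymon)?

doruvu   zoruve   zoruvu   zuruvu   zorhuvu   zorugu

Zokulen: *durhuvu > zurhuvu > zorhuvu > zoruvu  (by unconditioned shift, pre-rhotic lowering, h-loss)

zoruvu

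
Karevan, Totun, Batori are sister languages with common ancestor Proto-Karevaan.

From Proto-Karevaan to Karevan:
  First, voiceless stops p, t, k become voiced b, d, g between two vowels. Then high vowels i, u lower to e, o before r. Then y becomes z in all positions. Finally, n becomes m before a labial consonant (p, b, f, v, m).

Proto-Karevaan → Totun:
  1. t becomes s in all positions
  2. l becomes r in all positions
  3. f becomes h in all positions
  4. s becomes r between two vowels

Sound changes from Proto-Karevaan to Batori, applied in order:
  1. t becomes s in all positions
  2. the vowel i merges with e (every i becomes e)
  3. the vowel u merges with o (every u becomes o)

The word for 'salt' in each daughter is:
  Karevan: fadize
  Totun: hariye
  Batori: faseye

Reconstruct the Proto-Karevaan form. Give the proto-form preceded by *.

*fatiye

Position 3: Karevan has d, Totun has r, Batori has s. Taking the neighbouring segments as reconstructed: Karevan d could go back to *t or *d; Totun r could go back to *t or *s or *l or *r; Batori s could go back to *t or *s — the one source consistent with every daughter is *t.
Position 1: Karevan has f, Totun has h, Batori has f. Karevan preserves f here (none of its changes turn any other segment into f), so the proto-segment is *f.
Position 4: Karevan has i, Totun has i, Batori has e. Karevan preserves i here (none of its changes turn any other segment into i), so the proto-segment is *i.
This points to *fatiye. Verify forward in each daughter:
Karevan: *fatiye
  fatiye → fadiye   [intervocalic voicing]
  fadiye (rule 2 does not apply)
  fadiye → fadize   [unconditioned shift]
  fadize (rule 4 does not apply)
  giving Karevan fadize.
Totun: *fatiye > fasiye > hasiye > hariye  (by unconditioned shift, unconditioned shift, rhotacism)
Batori: start from *fatiye.
  rule 1 (unconditioned shift): fatiye → fasiye
  rule 2 (vowel merger): fasiye → faseye
  rule 3: no change — faseye
  ⇒ Batori faseye
*fatiye is the unique common source.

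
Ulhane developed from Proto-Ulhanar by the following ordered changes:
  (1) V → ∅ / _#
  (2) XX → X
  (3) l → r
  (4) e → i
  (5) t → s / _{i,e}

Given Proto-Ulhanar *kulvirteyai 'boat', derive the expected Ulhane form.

Ulhane: start from *kulvirteyai.
  rule 1 (apocope): kulvirteyai → kulvirteya
  rule 2: no change — kulvirteya
  rule 3 (unconditioned shift): kulvirteya → kurvirteya
  rule 4 (vowel merger): kurvirteya → kurvirtiya
  rule 5 (palatalisation): kurvirtiya → kurvirsiya
  ⇒ Ulhane kurvirsiya

kurvirsiya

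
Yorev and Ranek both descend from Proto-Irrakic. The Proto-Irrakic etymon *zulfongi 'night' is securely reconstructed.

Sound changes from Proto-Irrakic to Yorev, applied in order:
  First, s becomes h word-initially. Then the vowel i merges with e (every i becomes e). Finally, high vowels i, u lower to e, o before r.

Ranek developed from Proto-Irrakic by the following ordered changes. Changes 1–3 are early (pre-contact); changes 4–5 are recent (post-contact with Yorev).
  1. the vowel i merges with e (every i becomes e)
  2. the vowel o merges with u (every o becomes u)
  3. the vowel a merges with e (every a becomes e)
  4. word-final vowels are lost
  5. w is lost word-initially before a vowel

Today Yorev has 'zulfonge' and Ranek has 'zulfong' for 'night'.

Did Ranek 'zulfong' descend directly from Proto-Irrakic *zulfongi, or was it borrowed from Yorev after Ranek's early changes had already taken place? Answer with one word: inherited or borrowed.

borrowed

If inherited, *zulfongi would pass through all of Ranek's changes:
Ranek: start from *zulfongi.
  rule 1 (vowel merger): zulfongi → zulfonge
  rule 2 (vowel merger): zulfonge → zulfunge
  rule 3: no change — zulfunge
  rule 4 (apocope): zulfunge → zulfung
  rule 5: no change — zulfung
  ⇒ Ranek zulfung
If borrowed from Yorev 'zulfonge' after the early changes, it would undergo only the recent ones:
  rule 4 (apocope): zulfonge → zulfong
  rule 5 (glide loss): no change (zulfong)
  ⇒ as a loan: zulfong
Ranek 'zulfong' matches the loan outcome 'zulfong', not the inherited 'zulfung' — it skipped the early Ranek changes, so it was borrowed from Yorev.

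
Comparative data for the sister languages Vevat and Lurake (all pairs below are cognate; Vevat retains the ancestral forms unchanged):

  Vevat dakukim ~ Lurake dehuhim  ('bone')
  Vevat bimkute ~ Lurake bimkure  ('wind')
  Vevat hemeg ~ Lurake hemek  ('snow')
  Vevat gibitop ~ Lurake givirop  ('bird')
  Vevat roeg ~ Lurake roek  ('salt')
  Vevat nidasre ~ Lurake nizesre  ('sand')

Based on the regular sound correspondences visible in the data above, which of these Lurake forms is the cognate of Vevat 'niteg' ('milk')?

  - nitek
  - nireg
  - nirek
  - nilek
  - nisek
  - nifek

nirek

bimkute ~ bimkure — Vevat t corresponds to Lurake r between vowels (before a front vowel).
hemeg ~ hemek, roeg ~ roek — Vevat g corresponds to Lurake k word-finally.
Applying these to Vevat 'niteg':
  niteg → nireg   (t→r between vowels (before a front vowel))
  nireg → nirek   (g→k word-finally)
So the Lurake cognate is 'nirek'.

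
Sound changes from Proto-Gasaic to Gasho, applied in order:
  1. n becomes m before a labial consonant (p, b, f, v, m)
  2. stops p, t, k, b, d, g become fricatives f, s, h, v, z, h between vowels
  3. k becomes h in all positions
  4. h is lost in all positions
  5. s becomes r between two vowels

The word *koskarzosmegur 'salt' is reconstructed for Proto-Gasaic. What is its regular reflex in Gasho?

orarzosmeur

Gasho: *koskarzosmegur
  koskarzosmegur (rule 1 does not apply)
  koskarzosmegur → koskarzosmehur   [intervocalic lenition]
  koskarzosmehur → hosharzosmehur   [unconditioned shift]
  hosharzosmehur → osarzosmeur   [h-loss]
  osarzosmeur → orarzosmeur   [rhotacism]
  giving Gasho orarzosmeur.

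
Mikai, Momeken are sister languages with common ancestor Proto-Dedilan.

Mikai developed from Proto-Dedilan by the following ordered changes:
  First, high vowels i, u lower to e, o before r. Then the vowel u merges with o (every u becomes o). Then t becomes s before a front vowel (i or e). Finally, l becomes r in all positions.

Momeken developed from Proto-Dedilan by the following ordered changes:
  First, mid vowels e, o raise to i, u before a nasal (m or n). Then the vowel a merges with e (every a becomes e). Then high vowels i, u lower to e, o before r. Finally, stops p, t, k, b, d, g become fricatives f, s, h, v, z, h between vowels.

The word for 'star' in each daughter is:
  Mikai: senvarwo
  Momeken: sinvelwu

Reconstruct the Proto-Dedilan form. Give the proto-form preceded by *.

Position 6: Mikai has r, Momeken has l. Momeken preserves l here (none of its changes turn any other segment into l), so the proto-segment is *l.
Position 5: Mikai has a, Momeken has e. Mikai preserves a here (none of its changes turn any other segment into a), so the proto-segment is *a.
Position 2: Mikai has e, Momeken has i. Taking the neighbouring segments as reconstructed: Mikai e can only go back to *e; Momeken i could go back to *e or *i — the one source consistent with every daughter is *e.
This points to *senvalwu. Verify forward in each daughter:
Mikai: *senvalwu > senvalwo > senvarwo  (by vowel merger, unconditioned shift)
Momeken: *senvalwu > sinvalwu > sinvelwu  (by pre-nasal raising, vowel merger)
*senvalwu is the unique common source.

*senvalwu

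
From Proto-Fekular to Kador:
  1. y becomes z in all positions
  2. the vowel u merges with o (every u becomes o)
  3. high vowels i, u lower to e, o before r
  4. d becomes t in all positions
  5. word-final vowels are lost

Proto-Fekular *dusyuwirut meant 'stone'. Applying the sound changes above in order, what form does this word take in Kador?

Kador: start from *dusyuwirut.
  rule 1 (unconditioned shift): dusyuwirut → duszuwirut
  rule 2 (vowel merger): duszuwirut → doszowirot
  rule 3 (pre-rhotic lowering): doszowirot → doszowerot
  rule 4 (unconditioned shift): doszowerot → toszowerot
  rule 5: no change — toszowerot
  ⇒ Kador toszowerot

toszowerot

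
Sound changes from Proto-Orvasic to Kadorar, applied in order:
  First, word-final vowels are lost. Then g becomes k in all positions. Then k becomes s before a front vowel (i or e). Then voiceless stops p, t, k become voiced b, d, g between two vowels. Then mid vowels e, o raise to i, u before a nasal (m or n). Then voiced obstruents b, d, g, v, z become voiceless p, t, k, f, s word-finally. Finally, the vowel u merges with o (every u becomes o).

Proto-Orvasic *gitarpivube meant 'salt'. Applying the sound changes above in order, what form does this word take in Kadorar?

Kadorar: *gitarpivube
  gitarpivube → gitarpivub   [apocope]
  gitarpivub → kitarpivub   [unconditioned shift]
  kitarpivub → sitarpivub   [palatalisation]
  sitarpivub → sidarpivub   [intervocalic voicing]
  sidarpivub (rule 5 does not apply)
  sidarpivub → sidarpivup   [final devoicing]
  sidarpivup → sidarpivop   [vowel merger]
  giving Kadorar sidarpivop.

sidarpivop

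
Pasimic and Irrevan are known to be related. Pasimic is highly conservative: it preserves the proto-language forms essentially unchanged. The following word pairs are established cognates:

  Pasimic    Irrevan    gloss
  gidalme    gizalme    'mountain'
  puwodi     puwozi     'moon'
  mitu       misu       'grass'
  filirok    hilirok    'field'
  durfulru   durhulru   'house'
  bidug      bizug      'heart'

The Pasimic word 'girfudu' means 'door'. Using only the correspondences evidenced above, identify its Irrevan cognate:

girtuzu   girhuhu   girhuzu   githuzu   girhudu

durfulru ~ durhulru — Pasimic f corresponds to Irrevan h after a consonant, before a back vowel.
bidug ~ bizug — Pasimic d corresponds to Irrevan z between vowels (before a back vowel).
Applying these to Pasimic 'girfudu':
  girfudu → girhudu   (f→h after a consonant, before a back vowel)
  girhudu → girhuzu   (d→z between vowels (before a back vowel))
So the Irrevan cognate is 'girhuzu'.

girhuzu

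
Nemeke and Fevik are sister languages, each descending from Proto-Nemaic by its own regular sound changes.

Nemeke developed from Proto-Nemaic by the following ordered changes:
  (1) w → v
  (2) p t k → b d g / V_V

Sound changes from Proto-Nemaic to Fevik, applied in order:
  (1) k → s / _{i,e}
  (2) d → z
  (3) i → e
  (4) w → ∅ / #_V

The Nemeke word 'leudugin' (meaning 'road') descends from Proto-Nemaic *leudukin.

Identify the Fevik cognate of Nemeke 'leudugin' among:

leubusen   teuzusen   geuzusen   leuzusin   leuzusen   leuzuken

leuzusen

Fevik: start from *leudukin.
  rule 1 (palatalisation): leudukin → leudusin
  rule 2 (unconditioned shift): leudusin → leuzusin
  rule 3 (vowel merger): leuzusin → leuzusen
  rule 4: no change — leuzusen
  ⇒ Fevik leuzusen
Among the options, 'leuzusen' alone shows every Fevik change applied in order.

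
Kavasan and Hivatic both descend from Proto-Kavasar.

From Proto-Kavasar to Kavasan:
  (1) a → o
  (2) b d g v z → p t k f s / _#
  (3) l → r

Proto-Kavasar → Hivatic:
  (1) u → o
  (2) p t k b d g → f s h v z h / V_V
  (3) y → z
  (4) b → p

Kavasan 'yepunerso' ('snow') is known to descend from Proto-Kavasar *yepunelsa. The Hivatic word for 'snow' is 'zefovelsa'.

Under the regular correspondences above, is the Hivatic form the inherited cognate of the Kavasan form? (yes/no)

Derive the expected Hivatic reflex of *yepunelsa:
Hivatic: *yepunelsa > yeponelsa > yefonelsa > zefonelsa  (by vowel merger, intervocalic lenition, unconditioned shift)
The regular Hivatic reflex would be 'zefonelsa', but the attested form is 'zefovelsa'. The correspondence is irregular, so they are not cognates (the Hivatic form has a different source).

no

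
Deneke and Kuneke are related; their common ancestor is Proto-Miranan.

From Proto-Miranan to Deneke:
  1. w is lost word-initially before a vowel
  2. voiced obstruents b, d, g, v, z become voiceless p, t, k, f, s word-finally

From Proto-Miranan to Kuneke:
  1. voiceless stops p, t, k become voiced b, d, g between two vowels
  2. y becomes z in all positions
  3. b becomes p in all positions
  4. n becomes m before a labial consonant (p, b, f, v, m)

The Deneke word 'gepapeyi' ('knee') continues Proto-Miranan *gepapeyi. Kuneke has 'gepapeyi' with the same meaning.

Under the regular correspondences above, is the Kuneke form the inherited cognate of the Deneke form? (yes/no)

Derive the expected Kuneke reflex of *gepapeyi:
Kuneke: *gepapeyi > gebabeyi > gebabezi > gepapezi  (by intervocalic voicing, unconditioned shift, unconditioned shift)
The regular Kuneke reflex would be 'gepapezi', but the attested form is 'gepapeyi'. The correspondence is irregular, so they are not cognates (the Kuneke form has a different source).

no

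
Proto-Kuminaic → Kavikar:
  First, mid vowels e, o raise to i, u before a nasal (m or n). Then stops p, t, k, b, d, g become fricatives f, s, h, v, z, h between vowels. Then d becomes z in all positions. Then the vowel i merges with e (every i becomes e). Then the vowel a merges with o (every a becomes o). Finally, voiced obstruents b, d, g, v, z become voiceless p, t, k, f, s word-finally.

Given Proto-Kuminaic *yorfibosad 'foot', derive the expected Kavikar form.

Kavikar: *yorfibosad
  yorfibosad (rule 1 does not apply)
  yorfibosad → yorfivosad   [intervocalic lenition]
  yorfivosad → yorfivosaz   [unconditioned shift]
  yorfivosaz → yorfevosaz   [vowel merger]
  yorfevosaz → yorfevosoz   [vowel merger]
  yorfevosoz → yorfevosos   [final devoicing]
  giving Kavikar yorfevosos.

yorfevosos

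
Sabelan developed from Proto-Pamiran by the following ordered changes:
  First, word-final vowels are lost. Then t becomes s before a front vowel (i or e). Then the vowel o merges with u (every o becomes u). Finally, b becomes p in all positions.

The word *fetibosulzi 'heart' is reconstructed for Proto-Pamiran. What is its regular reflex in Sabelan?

fesipusulz

Sabelan: *fetibosulzi
  fetibosulzi → fetibosulz   [apocope]
  fetibosulz → fesibosulz   [palatalisation]
  fesibosulz → fesibusulz   [vowel merger]
  fesibusulz → fesipusulz   [unconditioned shift]
  giving Sabelan fesipusulz.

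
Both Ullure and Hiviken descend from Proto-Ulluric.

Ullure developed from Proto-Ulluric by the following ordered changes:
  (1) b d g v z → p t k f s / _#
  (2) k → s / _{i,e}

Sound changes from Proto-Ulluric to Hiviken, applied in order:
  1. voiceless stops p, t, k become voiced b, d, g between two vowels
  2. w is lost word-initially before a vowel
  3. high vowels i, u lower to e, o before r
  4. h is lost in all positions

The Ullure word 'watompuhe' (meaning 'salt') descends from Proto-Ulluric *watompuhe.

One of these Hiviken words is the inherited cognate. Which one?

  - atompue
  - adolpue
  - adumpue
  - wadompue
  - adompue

adompue

Hiviken: *watompuhe
  watompuhe → wadompuhe   [intervocalic voicing]
  wadompuhe → adompuhe   [glide loss]
  adompuhe (rule 3 does not apply)
  adompuhe → adompue   [h-loss]
  giving Hiviken adompue.
Among the options, 'adompue' alone shows every Hiviken change applied in order.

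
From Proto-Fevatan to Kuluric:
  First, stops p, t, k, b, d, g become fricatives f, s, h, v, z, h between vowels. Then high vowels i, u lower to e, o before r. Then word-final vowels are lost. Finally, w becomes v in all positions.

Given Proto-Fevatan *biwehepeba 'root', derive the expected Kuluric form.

bivehefev

Kuluric: *biwehepeba
  biwehepeba → biwehefeva   [intervocalic lenition]
  biwehefeva (rule 2 does not apply)
  biwehefeva → biwehefev   [apocope]
  biwehefev → bivehefev   [unconditioned shift]
  giving Kuluric bivehefev.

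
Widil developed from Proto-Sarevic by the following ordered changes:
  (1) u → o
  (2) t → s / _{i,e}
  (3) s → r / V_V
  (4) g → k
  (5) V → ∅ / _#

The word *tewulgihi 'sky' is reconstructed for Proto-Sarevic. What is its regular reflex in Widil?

sewolkih

Widil: *tewulgihi
  tewulgihi → tewolgihi   [vowel merger]
  tewolgihi → sewolgihi   [palatalisation]
  sewolgihi (rule 3 does not apply)
  sewolgihi → sewolkihi   [unconditioned shift]
  sewolkihi → sewolkih   [apocope]
  giving Widil sewolkih.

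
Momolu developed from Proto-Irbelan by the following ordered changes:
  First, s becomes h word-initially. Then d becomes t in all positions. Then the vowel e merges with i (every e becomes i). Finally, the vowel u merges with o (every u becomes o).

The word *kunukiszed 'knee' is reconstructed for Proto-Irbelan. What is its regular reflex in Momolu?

Momolu: *kunukiszed > kunukiszet > kunukiszit > konokiszit  (by unconditioned shift, vowel merger, vowel merger)

konokiszit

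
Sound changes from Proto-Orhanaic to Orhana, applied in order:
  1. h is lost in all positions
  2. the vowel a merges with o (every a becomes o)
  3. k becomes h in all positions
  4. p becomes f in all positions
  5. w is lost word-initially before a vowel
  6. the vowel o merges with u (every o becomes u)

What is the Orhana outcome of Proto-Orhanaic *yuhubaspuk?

Orhana: *yuhubaspuk > yuubaspuk > yuubospuk > yuubospuh > yuubosfuh > yuubusfuh  (by h-loss, vowel merger, unconditioned shift, unconditioned shift, vowel merger)

yuubusfuh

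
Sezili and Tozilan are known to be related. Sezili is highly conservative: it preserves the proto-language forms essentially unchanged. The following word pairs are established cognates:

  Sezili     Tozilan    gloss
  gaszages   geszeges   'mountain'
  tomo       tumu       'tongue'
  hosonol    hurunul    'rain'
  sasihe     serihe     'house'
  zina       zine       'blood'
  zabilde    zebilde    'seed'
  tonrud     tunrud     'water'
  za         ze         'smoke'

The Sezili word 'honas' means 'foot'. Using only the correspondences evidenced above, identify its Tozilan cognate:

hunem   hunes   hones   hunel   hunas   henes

hunes

hosonol ~ hurunul, tonrud ~ tunrud — Sezili o corresponds to Tozilan u after a consonant, before a nasal.
gaszages ~ geszeges, sasihe ~ serihe — Sezili a corresponds to Tozilan e after a consonant, before a consonant other than r, m, n, p, b, f, v.
Applying these to Sezili 'honas':
  honas → hunas   (o→u after a consonant, before a nasal)
  hunas → hunes   (a→e after a consonant, before a consonant other than r, m, n, p, b, f, v)
So the Tozilan cognate is 'hunes'.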